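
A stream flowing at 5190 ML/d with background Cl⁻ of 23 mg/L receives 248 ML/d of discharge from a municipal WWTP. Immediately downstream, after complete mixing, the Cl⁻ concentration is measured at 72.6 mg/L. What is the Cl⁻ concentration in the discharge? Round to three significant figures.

1110 mg/L

Mass balance: 5190·23.00 + 248.0·Cₑ = 5438·72.60
→ Cₑ = (5438·72.60 − 5190·23.00) / 248.0 = 1111 mg/L.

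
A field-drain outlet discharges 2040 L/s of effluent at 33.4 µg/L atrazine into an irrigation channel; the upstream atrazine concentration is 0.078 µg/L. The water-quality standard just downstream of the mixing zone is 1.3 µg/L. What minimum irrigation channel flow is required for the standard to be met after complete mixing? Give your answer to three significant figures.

Set C_mix = 1.3: (Q·0.07800 + 2040·33.40) / (Q + 2040) = 1.3
→ Q = 2040·(33.40 − 1.3)/(1.3 − 0.07800) = 53590 L/s.

53600 L/s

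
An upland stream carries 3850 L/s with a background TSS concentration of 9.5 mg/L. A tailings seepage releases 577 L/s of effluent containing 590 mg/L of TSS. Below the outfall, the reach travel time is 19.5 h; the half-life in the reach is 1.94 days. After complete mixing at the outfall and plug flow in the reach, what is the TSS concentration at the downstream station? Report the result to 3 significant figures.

Flow-weighted average: C = (3850·9.500 + 577.0·590.0) / 4427 = 377000/4427 = 85.16 mg/L.
Half-life 1.94 d → k = ln 2 / 1.94 = 0.3573 d⁻¹.
After decay, C = 85.16 × e^(−kt) = 85.16 × 0.7480 = 63.70 mg/L.

63.7 mg/L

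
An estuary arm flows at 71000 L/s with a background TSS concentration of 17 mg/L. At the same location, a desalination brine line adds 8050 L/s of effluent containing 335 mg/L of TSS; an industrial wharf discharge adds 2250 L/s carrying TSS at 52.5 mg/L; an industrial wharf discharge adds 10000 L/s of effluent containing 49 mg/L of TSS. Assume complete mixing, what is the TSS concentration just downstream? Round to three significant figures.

Mass balance: C = (71000·17.00 + 8050·335.0 + 2250·52.50 + 10000·49.00) / 91300 = 4512000/91300 = 49.42 mg/L.

49.4 mg/L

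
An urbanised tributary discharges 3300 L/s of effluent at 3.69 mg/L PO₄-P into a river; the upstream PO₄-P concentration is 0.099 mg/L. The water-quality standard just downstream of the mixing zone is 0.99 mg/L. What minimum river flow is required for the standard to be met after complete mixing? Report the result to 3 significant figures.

Set C_mix = 0.99: (Q·0.09900 + 3300·3.690) / (Q + 3300) = 0.99
→ Q = 3300·(3.690 − 0.99)/(0.99 − 0.09900) = 10000 L/s.

10000 L/s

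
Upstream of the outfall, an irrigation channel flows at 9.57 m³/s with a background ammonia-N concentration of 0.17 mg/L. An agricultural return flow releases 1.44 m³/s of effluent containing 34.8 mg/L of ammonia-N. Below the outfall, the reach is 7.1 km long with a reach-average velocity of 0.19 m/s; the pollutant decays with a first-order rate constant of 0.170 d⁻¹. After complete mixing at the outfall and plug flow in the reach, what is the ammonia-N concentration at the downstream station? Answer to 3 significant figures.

After mixing, C = (9.570·0.1700 + 1.440·34.80) / 11.01 = 51.74/11.01 = 4.699 mg/L.
Travel time t = 7.1·1000 / 0.19 = 37370 s = 10.38 h.
First-order decay: C = 4.699·exp(−k·t) = 4.699·0.9291 = 4.366 mg/L.

4.37 mg/L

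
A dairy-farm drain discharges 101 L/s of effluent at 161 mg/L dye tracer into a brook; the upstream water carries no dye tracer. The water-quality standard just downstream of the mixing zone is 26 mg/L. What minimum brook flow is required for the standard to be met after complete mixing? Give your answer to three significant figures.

Set C_mix = 26: (Q·0 + 101.0·161.0) / (Q + 101.0) = 26
→ Q = 101.0·(161.0 − 26)/(26 − 0) = 524.4 L/s.

524 L/s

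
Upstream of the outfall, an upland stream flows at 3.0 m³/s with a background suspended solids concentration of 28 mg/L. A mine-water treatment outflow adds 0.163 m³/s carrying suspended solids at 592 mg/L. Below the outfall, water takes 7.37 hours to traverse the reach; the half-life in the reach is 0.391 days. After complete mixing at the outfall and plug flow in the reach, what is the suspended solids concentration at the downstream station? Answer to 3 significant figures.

Conservation of mass: C = (3.000·28.00 + 0.1630·592.0) / 3.163 = 180.5/3.163 = 57.06 mg/L.
Half-life 0.391 d → k = ln 2 / 0.391 = 1.773 d⁻¹.
Applying C = C₀e^(−kt): 57.06 × 0.5802 = 33.11 mg/L.

33.1 mg/L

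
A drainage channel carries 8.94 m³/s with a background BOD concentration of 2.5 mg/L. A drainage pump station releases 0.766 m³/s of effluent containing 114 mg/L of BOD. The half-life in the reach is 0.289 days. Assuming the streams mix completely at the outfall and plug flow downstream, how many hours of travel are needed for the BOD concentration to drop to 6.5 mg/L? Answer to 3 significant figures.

Flow-weighted average: C = (8.940·2.500 + 0.7660·114.0) / 9.706 = 109.7/9.706 = 11.30 mg/L.
Half-life 0.289 d → k = ln 2 / 0.289 = 2.398 d⁻¹.
11.30·exp(−k·t) = 6.5 → t = ln(11.30/6.5)/k = 19920 s = 5.533 h.

5.53 h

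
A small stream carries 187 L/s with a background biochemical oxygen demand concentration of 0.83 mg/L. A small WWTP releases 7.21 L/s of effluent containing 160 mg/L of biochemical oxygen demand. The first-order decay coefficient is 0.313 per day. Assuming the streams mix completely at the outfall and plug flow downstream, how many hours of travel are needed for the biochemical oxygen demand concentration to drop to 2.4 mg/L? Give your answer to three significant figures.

79.2 h

Flow-weighted average: C = (187.0·0.8300 + 7.210·160.0) / 194.2 = 1309/194.2 = 6.739 mg/L.
6.739·exp(−k·t) = 2.4 → t = ln(6.739/2.4)/k = 285000 s = 79.17 h.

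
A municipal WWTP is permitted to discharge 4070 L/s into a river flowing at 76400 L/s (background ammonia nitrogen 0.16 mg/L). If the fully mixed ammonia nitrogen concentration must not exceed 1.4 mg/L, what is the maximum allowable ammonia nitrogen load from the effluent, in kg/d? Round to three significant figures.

8680 kg/d

Mass balance at the limit: 76400·0.1600 + 4070·Cₑ = 80470·1.4 → Cₑ = 24.68 mg/L.
4070 L/s = 4.070 m³/s. Load = 4.070 m³/s × 24.68 g/m³ × 86 400 s/d = 8677 kg/d.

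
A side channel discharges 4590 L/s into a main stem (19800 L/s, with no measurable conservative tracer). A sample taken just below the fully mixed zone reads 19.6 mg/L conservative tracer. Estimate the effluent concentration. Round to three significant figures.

104 mg/L

Mass balance: 19800·0 + 4590·Cₑ = 24390·19.60
→ Cₑ = (24390·19.60 − 19800·0) / 4590 = 104.1 mg/L.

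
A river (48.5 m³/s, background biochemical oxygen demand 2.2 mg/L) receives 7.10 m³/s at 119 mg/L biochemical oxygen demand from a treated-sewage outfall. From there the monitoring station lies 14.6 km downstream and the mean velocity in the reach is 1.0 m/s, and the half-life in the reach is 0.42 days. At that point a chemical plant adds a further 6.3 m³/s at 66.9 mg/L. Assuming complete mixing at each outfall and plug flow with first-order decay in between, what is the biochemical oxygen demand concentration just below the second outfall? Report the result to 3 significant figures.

Flow-weighted average: C = (48.50·2.200 + 7.100·119.0) / 55.60 = 951.6/55.60 = 17.12 mg/L; combined flow 55.60 m³/s.
Travel time t = 14.6·1000 / 1.0 = 14600 s = 4.056 h.
Half-life 0.42 d → k = ln 2 / 0.42 = 1.650 d⁻¹.
After decay, C = 17.12 × e^(−kt) = 17.12 × 0.7566 = 12.95 mg/L.
At the second outfall, C = (55.60·12.95 + 6.300·66.90) / (55.60 + 6.300) = 18.44 mg/L.

18.4 mg/L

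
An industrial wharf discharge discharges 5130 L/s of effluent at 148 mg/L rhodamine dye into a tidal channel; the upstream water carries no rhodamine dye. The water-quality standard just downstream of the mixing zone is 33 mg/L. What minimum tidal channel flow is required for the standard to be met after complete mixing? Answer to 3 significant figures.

Set C_mix = 33: (Q·0 + 5130·148.0) / (Q + 5130) = 33
→ Q = 5130·(148.0 − 33)/(33 − 0) = 17880 L/s.

17900 L/s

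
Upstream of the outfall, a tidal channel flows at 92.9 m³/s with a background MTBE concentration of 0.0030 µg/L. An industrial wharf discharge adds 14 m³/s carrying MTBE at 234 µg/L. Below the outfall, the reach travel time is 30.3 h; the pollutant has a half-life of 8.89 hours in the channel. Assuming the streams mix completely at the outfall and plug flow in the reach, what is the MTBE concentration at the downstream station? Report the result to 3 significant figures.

2.89 µg/L

Mixed concentration C = ΣQC/ΣQ = (92.90·0.003000 + 14.00·234.0) / 106.9 = 3276/106.9 = 30.65 µg/L.
Half-life 8.89 h → k = ln 2 / 8.89 = 0.07797 h⁻¹ = 1.871 d⁻¹.
Applying C = C₀e^(−kt): 30.65 × 0.09419 = 2.887 µg/L.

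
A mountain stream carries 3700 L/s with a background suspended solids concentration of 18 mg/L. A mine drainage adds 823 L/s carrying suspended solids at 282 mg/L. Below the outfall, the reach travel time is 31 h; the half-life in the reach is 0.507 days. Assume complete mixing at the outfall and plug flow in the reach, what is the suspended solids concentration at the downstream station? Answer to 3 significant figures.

11.3 mg/L

Mixed concentration C = ΣQC/ΣQ = (3700·18.00 + 823.0·282.0) / 4523 = 298700/4523 = 66.04 mg/L.
Half-life 0.507 d → k = ln 2 / 0.507 = 1.367 d⁻¹.
After decay, C = 66.04 × e^(−kt) = 66.04 × 0.1710 = 11.29 mg/L.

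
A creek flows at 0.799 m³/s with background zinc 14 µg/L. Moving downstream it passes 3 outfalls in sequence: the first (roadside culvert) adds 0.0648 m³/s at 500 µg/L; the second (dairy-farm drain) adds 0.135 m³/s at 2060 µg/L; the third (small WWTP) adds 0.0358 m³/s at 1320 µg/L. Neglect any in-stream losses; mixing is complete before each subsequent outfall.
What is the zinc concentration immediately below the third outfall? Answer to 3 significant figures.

357 µg/L

Below outfall 1: Q → 0.8638 m³/s, C = (0.7990·14.00 + 0.06480·500.0)/0.8638 = 50.46 µg/L.
Below outfall 2: Q → 0.9988 m³/s, C = (0.8638·50.46 + 0.1350·2060)/0.9988 = 322.1 µg/L.
Below outfall 3: Q → 1.035 m³/s, C = (0.9988·322.1 + 0.03580·1320)/1.035 = 356.6 µg/L.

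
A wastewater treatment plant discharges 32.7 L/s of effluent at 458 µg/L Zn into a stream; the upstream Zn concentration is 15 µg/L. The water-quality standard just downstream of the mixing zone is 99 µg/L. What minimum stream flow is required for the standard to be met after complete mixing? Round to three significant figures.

Set C_mix = 99: (Q·15.00 + 32.70·458.0) / (Q + 32.70) = 99
→ Q = 32.70·(458.0 − 99)/(99 − 15.00) = 139.8 L/s.

140 L/s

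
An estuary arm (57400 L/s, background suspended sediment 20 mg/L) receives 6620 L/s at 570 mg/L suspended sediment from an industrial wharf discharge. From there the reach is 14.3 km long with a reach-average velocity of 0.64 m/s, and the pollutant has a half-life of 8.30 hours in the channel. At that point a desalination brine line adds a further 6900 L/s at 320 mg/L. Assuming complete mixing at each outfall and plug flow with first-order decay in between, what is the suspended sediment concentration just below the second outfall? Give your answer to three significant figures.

72.5 mg/L

Mass balance: C = (57400·20.00 + 6620·570.0) / 64020 = 4921000/64020 = 76.87 mg/L; combined flow 64020 L/s.
Travel time t = 14.3·1000 / 0.64 = 22340 s = 6.207 h.
Half-life 8.30 h → k = ln 2 / 8.30 = 0.08351 h⁻¹ = 2.004 d⁻¹.
Decay over the reach: 76.87·exp(−kt) = 76.87·0.5955 = 45.78 mg/L.
At the second outfall, C = (64020·45.78 + 6900·320.0) / (64020 + 6900) = 72.46 mg/L.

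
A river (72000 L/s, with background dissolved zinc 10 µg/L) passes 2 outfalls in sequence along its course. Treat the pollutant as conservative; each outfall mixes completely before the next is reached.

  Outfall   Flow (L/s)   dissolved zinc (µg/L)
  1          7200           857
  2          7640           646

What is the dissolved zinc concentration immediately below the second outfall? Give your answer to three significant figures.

After outfall 1: Q = 72000 + 7200 = 79200 L/s; C = (72000·10.00 + 7200·857.0)/79200 = 87.00 µg/L.
After outfall 2: Q = 79200 + 7640 = 86840 L/s; C = (79200·87.00 + 7640·646.0)/86840 = 136.2 µg/L.

136 µg/L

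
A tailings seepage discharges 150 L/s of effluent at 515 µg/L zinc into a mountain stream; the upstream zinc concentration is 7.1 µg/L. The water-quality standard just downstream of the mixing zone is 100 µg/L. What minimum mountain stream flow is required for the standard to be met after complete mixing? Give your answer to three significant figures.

Set C_mix = 100: (Q·7.100 + 150.0·515.0) / (Q + 150.0) = 100
→ Q = 150.0·(515.0 − 100)/(100 − 7.100) = 670.1 L/s.

670 L/s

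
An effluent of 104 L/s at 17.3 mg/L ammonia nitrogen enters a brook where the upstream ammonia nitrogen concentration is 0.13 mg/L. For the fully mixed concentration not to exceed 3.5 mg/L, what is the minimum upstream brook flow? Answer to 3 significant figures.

Set C_mix = 3.5: (Q·0.1300 + 104.0·17.30) / (Q + 104.0) = 3.5
→ Q = 104.0·(17.30 − 3.5)/(3.5 − 0.1300) = 425.9 L/s.

426 L/s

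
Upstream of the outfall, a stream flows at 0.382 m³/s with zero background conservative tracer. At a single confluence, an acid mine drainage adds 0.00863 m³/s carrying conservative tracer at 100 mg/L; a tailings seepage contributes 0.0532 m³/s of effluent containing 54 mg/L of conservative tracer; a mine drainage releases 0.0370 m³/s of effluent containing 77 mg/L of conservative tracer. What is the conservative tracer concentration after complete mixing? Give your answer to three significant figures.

13.7 mg/L

After mixing, C = (0.3820·0 + 0.008630·100.0 + 0.05320·54.00 + 0.03700·77.00) / 0.4808 = 6.585/0.4808 = 13.69 mg/L.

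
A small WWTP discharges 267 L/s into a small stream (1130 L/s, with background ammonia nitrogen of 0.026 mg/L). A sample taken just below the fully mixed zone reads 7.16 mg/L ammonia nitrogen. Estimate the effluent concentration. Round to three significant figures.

Mass balance: 1130·0.02600 + 267.0·Cₑ = 1397·7.160
→ Cₑ = (1397·7.160 − 1130·0.02600) / 267.0 = 37.35 mg/L.

37.4 mg/L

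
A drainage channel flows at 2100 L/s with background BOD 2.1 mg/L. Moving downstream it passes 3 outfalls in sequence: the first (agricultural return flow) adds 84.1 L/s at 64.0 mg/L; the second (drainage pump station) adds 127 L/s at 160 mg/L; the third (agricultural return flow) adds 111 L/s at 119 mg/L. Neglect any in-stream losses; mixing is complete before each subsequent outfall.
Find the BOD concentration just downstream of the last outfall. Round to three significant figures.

Outfall 1: combined Q = 2184 L/s; C = (2100·2.100 + 84.10·64.00)/2184 = 4.483 mg/L.
Outfall 2: combined Q = 2311 L/s; C = (2184·4.483 + 127.0·160.0)/2311 = 13.03 mg/L.
Outfall 3: combined Q = 2422 L/s; C = (2311·13.03 + 111.0·119.0)/2422 = 17.89 mg/L.

17.9 mg/L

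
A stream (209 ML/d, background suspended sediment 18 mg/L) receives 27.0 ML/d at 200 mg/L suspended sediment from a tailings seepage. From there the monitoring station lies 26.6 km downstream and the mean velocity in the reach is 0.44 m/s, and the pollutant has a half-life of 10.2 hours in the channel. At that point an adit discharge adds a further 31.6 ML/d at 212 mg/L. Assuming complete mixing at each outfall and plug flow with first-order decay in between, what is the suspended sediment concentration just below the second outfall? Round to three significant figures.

Mixed concentration C = ΣQC/ΣQ = (209.0·18.00 + 27.00·200.0) / 236.0 = 9162/236.0 = 38.82 mg/L; combined flow 236.0 ML/d.
Travel time t = 26.6·1000 / 0.44 = 60450 s = 16.79 h.
Half-life 10.2 h → k = ln 2 / 10.2 = 0.06796 h⁻¹ = 1.631 d⁻¹.
Decay over the reach: 38.82·exp(−kt) = 38.82·0.3194 = 12.40 mg/L.
At the second outfall, C = (236.0·12.40 + 31.60·212.0) / (236.0 + 31.60) = 35.97 mg/L.

36.0 mg/L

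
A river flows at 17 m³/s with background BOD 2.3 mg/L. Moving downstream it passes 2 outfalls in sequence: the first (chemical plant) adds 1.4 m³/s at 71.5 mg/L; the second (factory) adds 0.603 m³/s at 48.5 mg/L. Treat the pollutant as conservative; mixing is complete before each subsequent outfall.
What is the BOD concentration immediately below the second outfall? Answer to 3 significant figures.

Below outfall 1: Q → 18.40 m³/s, C = (17.00·2.300 + 1.400·71.50)/18.40 = 7.565 mg/L.
Below outfall 2: Q → 19.00 m³/s, C = (18.40·7.565 + 0.6030·48.50)/19.00 = 8.864 mg/L.

8.86 mg/L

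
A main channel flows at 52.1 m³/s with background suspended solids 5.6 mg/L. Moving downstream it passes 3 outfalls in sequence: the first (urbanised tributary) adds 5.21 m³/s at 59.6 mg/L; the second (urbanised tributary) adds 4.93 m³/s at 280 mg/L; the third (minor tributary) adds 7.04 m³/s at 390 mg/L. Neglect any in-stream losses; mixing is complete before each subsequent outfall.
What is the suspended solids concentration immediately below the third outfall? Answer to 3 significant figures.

Outfall 1: combined Q = 57.31 m³/s; C = (52.10·5.600 + 5.210·59.60)/57.31 = 10.51 mg/L.
Outfall 2: combined Q = 62.24 m³/s; C = (57.31·10.51 + 4.930·280.0)/62.24 = 31.86 mg/L.
Outfall 3: combined Q = 69.28 m³/s; C = (62.24·31.86 + 7.040·390.0)/69.28 = 68.25 mg/L.

68.2 mg/L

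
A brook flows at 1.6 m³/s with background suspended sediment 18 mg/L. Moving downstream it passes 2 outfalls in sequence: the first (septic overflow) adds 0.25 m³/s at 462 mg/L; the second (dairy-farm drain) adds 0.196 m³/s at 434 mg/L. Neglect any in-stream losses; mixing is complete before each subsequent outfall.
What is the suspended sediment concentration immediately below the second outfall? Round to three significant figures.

Below outfall 1: Q → 1.850 m³/s, C = (1.600·18.00 + 0.2500·462.0)/1.850 = 78.00 mg/L.
Below outfall 2: Q → 2.046 m³/s, C = (1.850·78.00 + 0.1960·434.0)/2.046 = 112.1 mg/L.

112 mg/L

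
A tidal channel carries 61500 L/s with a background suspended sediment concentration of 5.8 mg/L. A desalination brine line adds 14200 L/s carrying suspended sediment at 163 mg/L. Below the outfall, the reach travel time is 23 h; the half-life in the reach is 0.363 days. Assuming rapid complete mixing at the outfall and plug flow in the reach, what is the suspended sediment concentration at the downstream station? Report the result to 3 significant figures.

5.66 mg/L

Conservation of mass: C = (61500·5.800 + 14200·163.0) / 75700 = 2671000/75700 = 35.29 mg/L.
Half-life 0.363 d → k = ln 2 / 0.363 = 1.909 d⁻¹.
First-order decay: C = 35.29·exp(−k·t) = 35.29·0.1604 = 5.661 mg/L.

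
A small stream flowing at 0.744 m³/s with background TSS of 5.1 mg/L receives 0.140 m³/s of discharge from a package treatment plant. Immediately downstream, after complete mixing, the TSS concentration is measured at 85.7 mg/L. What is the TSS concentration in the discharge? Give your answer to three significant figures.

Mass balance: 0.7440·5.100 + 0.1400·Cₑ = 0.8840·85.70
→ Cₑ = (0.8840·85.70 − 0.7440·5.100) / 0.1400 = 514.0 mg/L.

514 mg/L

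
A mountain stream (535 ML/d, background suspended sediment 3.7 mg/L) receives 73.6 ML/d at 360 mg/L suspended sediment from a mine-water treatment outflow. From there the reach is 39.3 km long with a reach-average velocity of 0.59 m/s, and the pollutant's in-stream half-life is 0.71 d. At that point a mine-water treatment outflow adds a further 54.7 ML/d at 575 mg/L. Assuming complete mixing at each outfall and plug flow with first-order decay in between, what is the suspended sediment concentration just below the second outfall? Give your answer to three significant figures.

67.6 mg/L

Mixed concentration C = ΣQC/ΣQ = (535.0·3.700 + 73.60·360.0) / 608.6 = 28480/608.6 = 46.79 mg/L; combined flow 608.6 ML/d.
Travel time t = 39.3·1000 / 0.59 = 66610 s = 18.50 h.
Half-life 0.71 d → k = ln 2 / 0.71 = 0.9763 d⁻¹.
Decay over the reach: 46.79·exp(−kt) = 46.79·0.4711 = 22.04 mg/L.
At the second outfall, C = (608.6·22.04 + 54.70·575.0) / (608.6 + 54.70) = 67.64 mg/L.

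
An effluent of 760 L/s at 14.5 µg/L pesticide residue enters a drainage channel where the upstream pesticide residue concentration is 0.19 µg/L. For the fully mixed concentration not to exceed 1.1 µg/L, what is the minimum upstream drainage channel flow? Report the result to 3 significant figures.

Set C_mix = 1.1: (Q·0.1900 + 760.0·14.50) / (Q + 760.0) = 1.1
→ Q = 760.0·(14.50 − 1.1)/(1.1 − 0.1900) = 11190 L/s.

11200 L/s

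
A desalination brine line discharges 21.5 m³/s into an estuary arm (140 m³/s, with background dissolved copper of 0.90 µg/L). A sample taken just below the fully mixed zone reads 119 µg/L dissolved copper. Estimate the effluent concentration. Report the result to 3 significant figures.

Mass balance: 140.0·0.9000 + 21.50·Cₑ = 161.5·119.0
→ Cₑ = (161.5·119.0 − 140.0·0.9000) / 21.50 = 888.0 µg/L.

888 µg/L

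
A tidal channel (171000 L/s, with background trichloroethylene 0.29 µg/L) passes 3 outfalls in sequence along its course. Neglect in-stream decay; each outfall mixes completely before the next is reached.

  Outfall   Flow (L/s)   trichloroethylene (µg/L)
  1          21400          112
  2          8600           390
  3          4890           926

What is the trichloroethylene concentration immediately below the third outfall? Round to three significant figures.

Below outfall 1: Q → 192400 L/s, C = (171000·0.2900 + 21400·112.0)/192400 = 12.72 µg/L.
Below outfall 2: Q → 201000 L/s, C = (192400·12.72 + 8600·390.0)/201000 = 28.86 µg/L.
Below outfall 3: Q → 205900 L/s, C = (201000·28.86 + 4890·926.0)/205900 = 50.17 µg/L.

50.2 µg/L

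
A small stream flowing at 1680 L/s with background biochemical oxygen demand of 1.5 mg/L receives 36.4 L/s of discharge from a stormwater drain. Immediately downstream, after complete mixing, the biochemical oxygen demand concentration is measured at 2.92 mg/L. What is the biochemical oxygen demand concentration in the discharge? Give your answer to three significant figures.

Mass balance: 1680·1.500 + 36.40·Cₑ = 1716·2.920
→ Cₑ = (1716·2.920 − 1680·1.500) / 36.40 = 68.46 mg/L.

68.5 mg/L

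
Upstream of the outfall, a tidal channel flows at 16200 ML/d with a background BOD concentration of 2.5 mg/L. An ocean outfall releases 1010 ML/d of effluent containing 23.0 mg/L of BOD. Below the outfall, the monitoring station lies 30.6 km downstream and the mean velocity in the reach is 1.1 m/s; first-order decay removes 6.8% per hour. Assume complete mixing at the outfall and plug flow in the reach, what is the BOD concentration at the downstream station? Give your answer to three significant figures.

2.15 mg/L

Flow-weighted average: C = (16200·2.500 + 1010·23.00) / 17210 = 63730/17210 = 3.703 mg/L.
Travel time t = 30.6·1000 / 1.1 = 27820 s = 7.727 h.
6.8%/h lost → k = −ln(1 − 0.068) = 0.07042 h⁻¹.
After decay, C = 3.703 × e^(−kt) = 3.703 × 0.5803 = 2.149 mg/L.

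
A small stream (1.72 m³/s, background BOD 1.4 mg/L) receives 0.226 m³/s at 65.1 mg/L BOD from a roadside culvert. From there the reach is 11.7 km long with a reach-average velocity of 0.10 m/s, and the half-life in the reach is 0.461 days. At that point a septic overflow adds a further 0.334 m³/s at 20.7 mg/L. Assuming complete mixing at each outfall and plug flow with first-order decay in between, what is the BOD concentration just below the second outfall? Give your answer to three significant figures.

Flow-weighted average: C = (1.720·1.400 + 0.2260·65.10) / 1.946 = 17.12/1.946 = 8.798 mg/L; combined flow 1.946 m³/s.
Travel time t = 11.7·1000 / 0.10 = 117000 s = 32.50 h.
Half-life 0.461 d → k = ln 2 / 0.461 = 1.504 d⁻¹.
Decay over the reach: 8.798·exp(−kt) = 8.798·0.1305 = 1.148 mg/L.
Second outfall: C = (1.946·1.148 + 0.3340·20.70)/2.280 = 4.013 mg/L.

4.01 mg/L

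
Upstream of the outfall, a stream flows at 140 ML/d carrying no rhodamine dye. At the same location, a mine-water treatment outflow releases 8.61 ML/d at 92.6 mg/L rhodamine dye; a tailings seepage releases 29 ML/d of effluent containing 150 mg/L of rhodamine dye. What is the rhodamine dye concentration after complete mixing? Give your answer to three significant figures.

Flow-weighted average: C = (140.0·0 + 8.610·92.60 + 29.00·150.0) / 177.6 = 5147/177.6 = 28.98 mg/L.

29.0 mg/L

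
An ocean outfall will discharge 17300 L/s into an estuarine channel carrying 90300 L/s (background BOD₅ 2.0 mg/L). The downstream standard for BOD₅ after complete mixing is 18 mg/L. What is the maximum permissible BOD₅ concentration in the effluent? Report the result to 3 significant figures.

At the limit, (Qr·Cr + Qe·Cₑ)/(Qr + Qe) = 18:
Cₑ = (107600·18 − 90300·2.000) / 17300 = 101.5 mg/L.

102 mg/L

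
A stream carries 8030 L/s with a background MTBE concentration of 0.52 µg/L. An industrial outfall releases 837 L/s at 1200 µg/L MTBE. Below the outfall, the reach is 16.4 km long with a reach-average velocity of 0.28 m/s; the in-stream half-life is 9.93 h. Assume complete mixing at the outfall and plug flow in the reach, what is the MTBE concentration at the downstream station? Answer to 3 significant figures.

36.5 µg/L

After mixing, C = (8030·0.5200 + 837.0·1200) / 8867 = 1009000/8867 = 113.7 µg/L.
Travel time t = 16.4·1000 / 0.28 = 58570 s = 16.27 h.
Half-life 9.93 h → k = ln 2 / 9.93 = 0.06980 h⁻¹ = 1.675 d⁻¹.
Applying C = C₀e^(−kt): 113.7 × 0.3212 = 36.53 µg/L.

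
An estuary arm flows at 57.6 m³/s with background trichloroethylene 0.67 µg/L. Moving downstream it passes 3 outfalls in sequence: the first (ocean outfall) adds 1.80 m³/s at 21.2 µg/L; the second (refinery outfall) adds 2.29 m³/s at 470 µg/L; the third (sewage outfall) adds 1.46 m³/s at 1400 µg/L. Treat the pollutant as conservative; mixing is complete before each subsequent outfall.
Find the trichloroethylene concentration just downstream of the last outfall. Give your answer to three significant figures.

50.6 µg/L

Below outfall 1: Q → 59.40 m³/s, C = (57.60·0.6700 + 1.800·21.20)/59.40 = 1.292 µg/L.
Below outfall 2: Q → 61.69 m³/s, C = (59.40·1.292 + 2.290·470.0)/61.69 = 18.69 µg/L.
Below outfall 3: Q → 63.15 m³/s, C = (61.69·18.69 + 1.460·1400)/63.15 = 50.63 µg/L.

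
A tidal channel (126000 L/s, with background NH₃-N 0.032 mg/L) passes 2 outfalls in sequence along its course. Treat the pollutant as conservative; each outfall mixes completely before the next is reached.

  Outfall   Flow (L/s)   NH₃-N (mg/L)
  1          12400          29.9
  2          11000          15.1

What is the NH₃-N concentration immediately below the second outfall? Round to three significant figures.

After outfall 1: Q = 126000 + 12400 = 138400 L/s; C = (126000·0.03200 + 12400·29.90)/138400 = 2.708 mg/L.
After outfall 2: Q = 138400 + 11000 = 149400 L/s; C = (138400·2.708 + 11000·15.10)/149400 = 3.620 mg/L.

3.62 mg/L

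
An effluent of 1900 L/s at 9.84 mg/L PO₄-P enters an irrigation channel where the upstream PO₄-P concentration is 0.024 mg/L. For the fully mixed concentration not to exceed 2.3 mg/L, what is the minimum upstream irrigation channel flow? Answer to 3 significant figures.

Set C_mix = 2.3: (Q·0.02400 + 1900·9.840) / (Q + 1900) = 2.3
→ Q = 1900·(9.840 − 2.3)/(2.3 − 0.02400) = 6294 L/s.

6290 L/s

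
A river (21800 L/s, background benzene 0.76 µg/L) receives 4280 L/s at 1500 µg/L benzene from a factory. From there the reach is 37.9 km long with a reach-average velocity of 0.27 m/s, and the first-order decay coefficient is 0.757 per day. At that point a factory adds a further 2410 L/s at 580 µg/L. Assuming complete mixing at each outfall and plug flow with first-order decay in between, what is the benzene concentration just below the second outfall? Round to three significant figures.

115 µg/L

Mass balance: C = (21800·0.7600 + 4280·1500) / 26080 = 6437000/26080 = 246.8 µg/L; combined flow 26080 L/s.
Travel time t = 37.9·1000 / 0.27 = 140400 s = 38.99 h.
Applying C = C₀e^(−kt): 246.8 × 0.2923 = 72.15 µg/L.
At the second outfall, C = (26080·72.15 + 2410·580.0) / (26080 + 2410) = 115.1 µg/L.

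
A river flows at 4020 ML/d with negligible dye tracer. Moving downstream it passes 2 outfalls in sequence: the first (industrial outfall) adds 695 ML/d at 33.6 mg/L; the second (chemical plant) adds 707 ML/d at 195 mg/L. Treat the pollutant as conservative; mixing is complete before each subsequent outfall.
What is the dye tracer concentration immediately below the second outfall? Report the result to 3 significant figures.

29.7 mg/L

Below outfall 1: Q → 4715 ML/d, C = (4020·0 + 695.0·33.60)/4715 = 4.953 mg/L.
Below outfall 2: Q → 5422 ML/d, C = (4715·4.953 + 707.0·195.0)/5422 = 29.73 mg/L.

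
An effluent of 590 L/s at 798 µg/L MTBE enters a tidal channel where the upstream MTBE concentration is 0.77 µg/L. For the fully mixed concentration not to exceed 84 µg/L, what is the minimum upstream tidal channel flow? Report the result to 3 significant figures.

5060 L/s

Set C_mix = 84: (Q·0.7700 + 590.0·798.0) / (Q + 590.0) = 84
→ Q = 590.0·(798.0 − 84)/(84 − 0.7700) = 5061 L/s.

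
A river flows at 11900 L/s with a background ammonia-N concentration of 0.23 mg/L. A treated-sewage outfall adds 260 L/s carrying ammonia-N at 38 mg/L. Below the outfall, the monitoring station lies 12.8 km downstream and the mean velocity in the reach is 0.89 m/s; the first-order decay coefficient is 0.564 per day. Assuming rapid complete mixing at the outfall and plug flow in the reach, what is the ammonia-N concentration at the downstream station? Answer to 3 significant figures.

Flow-weighted average: C = (11900·0.2300 + 260.0·38.00) / 12160 = 12620/12160 = 1.038 mg/L.
Travel time t = 12.8·1000 / 0.89 = 14380 s = 3.995 h.
After decay, C = 1.038 × e^(−kt) = 1.038 × 0.9104 = 0.9446 mg/L.

0.945 mg/L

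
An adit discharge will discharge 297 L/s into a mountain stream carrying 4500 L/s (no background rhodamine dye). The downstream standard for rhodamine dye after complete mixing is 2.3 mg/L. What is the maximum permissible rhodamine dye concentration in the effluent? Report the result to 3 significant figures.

At the limit, (Qr·Cr + Qe·Cₑ)/(Qr + Qe) = 2.3:
Cₑ = (4797·2.3 − 4500·0) / 297.0 = 37.15 mg/L.

37.1 mg/L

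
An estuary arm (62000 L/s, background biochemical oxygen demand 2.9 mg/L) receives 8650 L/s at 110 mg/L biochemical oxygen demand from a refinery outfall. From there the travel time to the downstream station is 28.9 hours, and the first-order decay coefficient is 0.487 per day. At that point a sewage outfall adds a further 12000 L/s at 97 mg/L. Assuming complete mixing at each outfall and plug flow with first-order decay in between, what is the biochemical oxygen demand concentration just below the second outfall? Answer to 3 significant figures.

21.7 mg/L

Mixed concentration C = ΣQC/ΣQ = (62000·2.900 + 8650·110.0) / 70650 = 1131000/70650 = 16.01 mg/L; combined flow 70650 L/s.
First-order decay: C = 16.01·exp(−k·t) = 16.01·0.5563 = 8.908 mg/L.
At the second outfall, C = (70650·8.908 + 12000·97.00) / (70650 + 12000) = 21.70 mg/L.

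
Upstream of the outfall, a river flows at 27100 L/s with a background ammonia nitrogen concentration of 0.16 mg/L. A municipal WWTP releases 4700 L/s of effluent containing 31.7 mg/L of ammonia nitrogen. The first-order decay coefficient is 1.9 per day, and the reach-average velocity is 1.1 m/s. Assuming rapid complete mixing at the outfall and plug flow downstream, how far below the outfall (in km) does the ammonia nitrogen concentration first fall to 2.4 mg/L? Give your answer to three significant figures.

Mixed concentration C = ΣQC/ΣQ = (27100·0.1600 + 4700·31.70) / 31800 = 153300/31800 = 4.822 mg/L.
Set 4.822·exp(−k·t) = 2.4 → t = ln(4.822/2.4)/k = 31720 s = 8.812 h.
Distance = v·t = 1.1·31720 = 34900 m = 34.90 km.

34.9 km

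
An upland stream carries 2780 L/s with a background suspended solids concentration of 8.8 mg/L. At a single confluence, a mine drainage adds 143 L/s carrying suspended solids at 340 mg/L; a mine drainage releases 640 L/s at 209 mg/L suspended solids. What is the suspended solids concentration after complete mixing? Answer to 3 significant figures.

Mass balance: C = (2780·8.800 + 143.0·340.0 + 640.0·209.0) / 3563 = 206800/3563 = 58.05 mg/L.

58.1 mg/L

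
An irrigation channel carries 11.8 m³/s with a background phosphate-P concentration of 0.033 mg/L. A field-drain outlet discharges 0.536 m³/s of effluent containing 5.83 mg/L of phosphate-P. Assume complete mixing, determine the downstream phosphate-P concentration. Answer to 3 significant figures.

0.285 mg/L

Mass balance: C = (11.80·0.03300 + 0.5360·5.830) / 12.34 = 3.514/12.34 = 0.2849 mg/L.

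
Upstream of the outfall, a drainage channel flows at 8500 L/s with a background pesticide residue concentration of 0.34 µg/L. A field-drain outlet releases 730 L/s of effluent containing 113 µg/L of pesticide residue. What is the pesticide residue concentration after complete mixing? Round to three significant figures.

Conservation of mass: C = (8500·0.3400 + 730.0·113.0) / 9230 = 85380/9230 = 9.250 µg/L.

9.25 µg/L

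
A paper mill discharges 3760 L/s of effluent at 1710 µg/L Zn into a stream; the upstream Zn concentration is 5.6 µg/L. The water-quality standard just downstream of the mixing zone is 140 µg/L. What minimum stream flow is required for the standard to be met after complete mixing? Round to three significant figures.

43900 L/s

Set C_mix = 140: (Q·5.600 + 3760·1710) / (Q + 3760) = 140
→ Q = 3760·(1710 − 140)/(140 − 5.600) = 43920 L/s.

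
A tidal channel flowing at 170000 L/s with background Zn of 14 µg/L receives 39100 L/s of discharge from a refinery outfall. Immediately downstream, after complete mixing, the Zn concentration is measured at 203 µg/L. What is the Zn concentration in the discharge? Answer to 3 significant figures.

Mass balance: 170000·14.00 + 39100·Cₑ = 209100·203.0
→ Cₑ = (209100·203.0 − 170000·14.00) / 39100 = 1025 µg/L.

1020 µg/L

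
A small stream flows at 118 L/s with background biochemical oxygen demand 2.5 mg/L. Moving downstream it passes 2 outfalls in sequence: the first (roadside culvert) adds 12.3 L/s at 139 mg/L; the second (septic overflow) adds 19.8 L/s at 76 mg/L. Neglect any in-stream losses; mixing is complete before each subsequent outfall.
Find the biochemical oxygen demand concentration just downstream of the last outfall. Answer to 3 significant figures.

23.4 mg/L

Outfall 1: combined Q = 130.3 L/s; C = (118.0·2.500 + 12.30·139.0)/130.3 = 15.39 mg/L.
Outfall 2: combined Q = 150.1 L/s; C = (130.3·15.39 + 19.80·76.00)/150.1 = 23.38 mg/L.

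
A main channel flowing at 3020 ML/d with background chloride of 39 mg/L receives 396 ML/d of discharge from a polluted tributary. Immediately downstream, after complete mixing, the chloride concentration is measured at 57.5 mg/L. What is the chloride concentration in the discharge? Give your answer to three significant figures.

Mass balance: 3020·39.00 + 396.0·Cₑ = 3416·57.50
→ Cₑ = (3416·57.50 − 3020·39.00) / 396.0 = 198.6 mg/L.

199 mg/L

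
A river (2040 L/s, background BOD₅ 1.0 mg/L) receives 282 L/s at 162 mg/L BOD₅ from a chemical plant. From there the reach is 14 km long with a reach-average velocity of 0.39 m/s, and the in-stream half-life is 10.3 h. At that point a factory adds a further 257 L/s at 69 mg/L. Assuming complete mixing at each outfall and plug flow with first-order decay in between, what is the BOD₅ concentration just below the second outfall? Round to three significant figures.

Conservation of mass: C = (2040·1.000 + 282.0·162.0) / 2322 = 47720/2322 = 20.55 mg/L; combined flow 2322 L/s.
Travel time t = 14·1000 / 0.39 = 35900 s = 9.972 h.
Half-life 10.3 h → k = ln 2 / 10.3 = 0.06730 h⁻¹ = 1.615 d⁻¹.
After decay, C = 20.55 × e^(−kt) = 20.55 × 0.5112 = 10.51 mg/L.
Second outfall: C = (2322·10.51 + 257.0·69.00)/2579 = 16.34 mg/L.

16.3 mg/L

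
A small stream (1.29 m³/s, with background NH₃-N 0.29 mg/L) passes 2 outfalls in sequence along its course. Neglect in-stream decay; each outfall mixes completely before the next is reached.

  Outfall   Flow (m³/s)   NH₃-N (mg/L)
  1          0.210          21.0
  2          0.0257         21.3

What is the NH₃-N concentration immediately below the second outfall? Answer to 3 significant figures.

Below outfall 1: Q → 1.500 m³/s, C = (1.290·0.2900 + 0.2100·21.00)/1.500 = 3.189 mg/L.
Below outfall 2: Q → 1.526 m³/s, C = (1.500·3.189 + 0.02570·21.30)/1.526 = 3.494 mg/L.

3.49 mg/L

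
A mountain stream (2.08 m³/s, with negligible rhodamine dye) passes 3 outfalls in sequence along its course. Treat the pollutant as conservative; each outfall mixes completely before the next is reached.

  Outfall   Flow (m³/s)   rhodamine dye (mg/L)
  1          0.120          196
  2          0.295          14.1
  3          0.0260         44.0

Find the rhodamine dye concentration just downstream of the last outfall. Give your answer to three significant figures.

11.4 mg/L

Below outfall 1: Q → 2.200 m³/s, C = (2.080·0 + 0.1200·196.0)/2.200 = 10.69 mg/L.
Below outfall 2: Q → 2.495 m³/s, C = (2.200·10.69 + 0.2950·14.10)/2.495 = 11.09 mg/L.
Below outfall 3: Q → 2.521 m³/s, C = (2.495·11.09 + 0.02600·44.00)/2.521 = 11.43 mg/L.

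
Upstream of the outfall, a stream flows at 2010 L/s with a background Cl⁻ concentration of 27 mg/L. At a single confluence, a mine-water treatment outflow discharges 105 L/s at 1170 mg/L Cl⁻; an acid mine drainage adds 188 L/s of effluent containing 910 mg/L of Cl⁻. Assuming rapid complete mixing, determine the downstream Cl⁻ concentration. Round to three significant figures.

151 mg/L

Mass balance: C = (2010·27.00 + 105.0·1170 + 188.0·910.0) / 2303 = 348200/2303 = 151.2 mg/L.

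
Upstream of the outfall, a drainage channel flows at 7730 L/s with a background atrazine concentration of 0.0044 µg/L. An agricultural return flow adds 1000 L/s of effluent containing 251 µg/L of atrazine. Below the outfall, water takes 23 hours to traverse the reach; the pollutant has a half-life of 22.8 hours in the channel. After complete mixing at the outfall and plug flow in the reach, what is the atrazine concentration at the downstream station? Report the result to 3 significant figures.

Mass balance: C = (7730·0.004400 + 1000·251.0) / 8730 = 251000/8730 = 28.76 µg/L.
Half-life 22.8 h → k = ln 2 / 22.8 = 0.03040 h⁻¹ = 0.7296 d⁻¹.
Decay over the reach: 28.76·exp(−kt) = 28.76·0.4970 = 14.29 µg/L.

14.3 µg/L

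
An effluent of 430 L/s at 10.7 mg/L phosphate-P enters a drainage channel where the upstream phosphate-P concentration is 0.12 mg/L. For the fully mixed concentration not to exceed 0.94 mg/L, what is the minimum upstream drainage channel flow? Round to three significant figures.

5120 L/s

Set C_mix = 0.94: (Q·0.1200 + 430.0·10.70) / (Q + 430.0) = 0.94
→ Q = 430.0·(10.70 − 0.94)/(0.94 − 0.1200) = 5118 L/s.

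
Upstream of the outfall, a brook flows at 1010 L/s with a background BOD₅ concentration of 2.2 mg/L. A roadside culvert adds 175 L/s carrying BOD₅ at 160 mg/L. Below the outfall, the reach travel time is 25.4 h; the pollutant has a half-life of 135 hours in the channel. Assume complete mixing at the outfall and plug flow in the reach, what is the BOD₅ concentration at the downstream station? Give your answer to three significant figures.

Conservation of mass: C = (1010·2.200 + 175.0·160.0) / 1185 = 30220/1185 = 25.50 mg/L.
Half-life 135 h → k = ln 2 / 135 = 0.005134 h⁻¹ = 0.1232 d⁻¹.
First-order decay: C = 25.50·exp(−k·t) = 25.50·0.8777 = 22.39 mg/L.

22.4 mg/L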